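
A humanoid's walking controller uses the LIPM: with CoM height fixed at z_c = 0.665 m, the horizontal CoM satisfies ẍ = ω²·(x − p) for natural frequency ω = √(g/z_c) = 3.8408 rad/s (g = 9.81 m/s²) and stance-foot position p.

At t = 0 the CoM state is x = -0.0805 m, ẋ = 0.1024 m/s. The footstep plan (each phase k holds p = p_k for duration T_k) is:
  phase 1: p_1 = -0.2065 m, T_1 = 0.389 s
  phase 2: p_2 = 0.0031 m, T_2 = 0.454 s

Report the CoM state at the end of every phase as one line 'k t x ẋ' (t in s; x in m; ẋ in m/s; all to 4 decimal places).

1 0.3890 0.1447 1.2633
2 0.8430 1.3321 5.2303

phase 1: p=-0.2065, T=0.389, ωT=1.494071, cosh=2.339827, sinh=2.115370; start (x,ẋ)=(-0.080500, 0.102400) → end (x,ẋ)=(0.144716, 1.263312)
phase 2: p=0.0031, T=0.454, ωT=1.743723, cosh=2.946732, sinh=2.771864; start (x,ẋ)=(0.144716, 1.263312) → end (x,ẋ)=(1.332124, 5.230313)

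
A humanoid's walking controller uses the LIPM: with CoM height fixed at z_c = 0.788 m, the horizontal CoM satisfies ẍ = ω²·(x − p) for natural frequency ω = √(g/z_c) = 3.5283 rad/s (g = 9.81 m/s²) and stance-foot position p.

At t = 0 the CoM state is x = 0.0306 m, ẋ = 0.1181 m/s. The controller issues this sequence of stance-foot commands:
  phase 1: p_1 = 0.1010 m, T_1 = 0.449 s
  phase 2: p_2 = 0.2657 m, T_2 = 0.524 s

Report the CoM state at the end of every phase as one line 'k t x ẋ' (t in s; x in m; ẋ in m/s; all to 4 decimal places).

phase 1: p=0.1010, T=0.449, ωT=1.584207, cosh=2.540266, sinh=2.335156; start (x,ẋ)=(0.030600, 0.118100) → end (x,ẋ)=(0.000328, -0.280029)
phase 2: p=0.2657, T=0.524, ωT=1.848829, cosh=3.254900, sinh=3.097478; start (x,ẋ)=(0.000328, -0.280029) → end (x,ẋ)=(-0.843895, -3.811673)

1 0.4490 0.0003 -0.2800
2 0.9730 -0.8439 -3.8117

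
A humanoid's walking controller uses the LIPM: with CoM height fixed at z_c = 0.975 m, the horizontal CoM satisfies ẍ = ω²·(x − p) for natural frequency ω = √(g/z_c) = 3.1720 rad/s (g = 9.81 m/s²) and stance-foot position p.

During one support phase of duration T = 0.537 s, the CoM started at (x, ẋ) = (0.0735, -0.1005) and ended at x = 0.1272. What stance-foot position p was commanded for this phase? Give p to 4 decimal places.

p = -0.0015

ωT = 3.1720·0.537 = 1.703364; cosh(ωT) = 2.837231, sinh(ωT) = 2.655161
x(T) = p + (x₀−p)·cosh(ωT) + (ẋ₀/ω)·sinh(ωT) ⇒ p·(1 − cosh) = x(T) − x₀·cosh − (ẋ₀/ω)·sinh
numerator   = 0.1272 − (0.0735)·2.837231 − (-0.1005/3.1720)·2.655161 = 0.002788
denominator = 1 − 2.837231 = -1.837231
p = 0.002788 / -1.837231 = -0.0015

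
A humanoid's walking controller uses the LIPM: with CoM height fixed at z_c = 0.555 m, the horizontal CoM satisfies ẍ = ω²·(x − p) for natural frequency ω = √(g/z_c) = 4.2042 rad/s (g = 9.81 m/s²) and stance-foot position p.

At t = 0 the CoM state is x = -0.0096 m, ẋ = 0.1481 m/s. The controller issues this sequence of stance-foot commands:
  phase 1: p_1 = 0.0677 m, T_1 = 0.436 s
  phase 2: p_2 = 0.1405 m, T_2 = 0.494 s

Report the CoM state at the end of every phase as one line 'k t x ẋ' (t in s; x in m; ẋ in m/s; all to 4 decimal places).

1 0.4360 -0.0728 -0.5152
2 0.9300 -1.2053 -5.6100

phase 1: p=0.0677, T=0.436, ωT=1.833031, cosh=3.206370, sinh=3.046442; start (x,ẋ)=(-0.009600, 0.148100) → end (x,ẋ)=(-0.072836, -0.515183)
phase 2: p=0.1405, T=0.494, ωT=2.076875, cosh=4.052407, sinh=3.927086; start (x,ẋ)=(-0.072836, -0.515183) → end (x,ẋ)=(-1.205252, -5.609970)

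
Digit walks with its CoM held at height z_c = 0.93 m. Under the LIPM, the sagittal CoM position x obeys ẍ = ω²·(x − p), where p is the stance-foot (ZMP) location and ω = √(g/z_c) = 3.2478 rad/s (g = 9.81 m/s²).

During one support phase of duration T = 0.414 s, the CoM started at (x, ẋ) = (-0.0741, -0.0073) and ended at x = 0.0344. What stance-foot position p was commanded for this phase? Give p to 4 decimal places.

ωT = 3.2478·0.414 = 1.344589; cosh(ωT) = 2.048628, sinh(ωT) = 1.787982
x(T) = p + (x₀−p)·cosh(ωT) + (ẋ₀/ω)·sinh(ωT) ⇒ p·(1 − cosh) = x(T) − x₀·cosh − (ẋ₀/ω)·sinh
numerator   = 0.0344 − (-0.0741)·2.048628 − (-0.0073/3.2478)·1.787982 = 0.190222
denominator = 1 − 2.048628 = -1.048628
p = 0.190222 / -1.048628 = -0.1814

p = -0.1814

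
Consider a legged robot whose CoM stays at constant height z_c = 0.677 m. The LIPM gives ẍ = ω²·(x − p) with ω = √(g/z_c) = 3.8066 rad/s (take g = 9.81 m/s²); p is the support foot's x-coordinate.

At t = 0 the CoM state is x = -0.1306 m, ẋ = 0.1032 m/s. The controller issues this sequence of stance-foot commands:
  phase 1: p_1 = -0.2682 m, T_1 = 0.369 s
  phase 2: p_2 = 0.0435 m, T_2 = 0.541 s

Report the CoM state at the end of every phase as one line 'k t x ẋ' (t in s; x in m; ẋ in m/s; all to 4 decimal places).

1 0.3690 0.0809 1.2256
2 0.9100 1.4341 5.4318

phase 1: p=-0.2682, T=0.369, ωT=1.404635, cosh=2.159749, sinh=1.914292; start (x,ẋ)=(-0.130600, 0.103200) → end (x,ẋ)=(0.080879, 1.225570)
phase 2: p=0.0435, T=0.541, ωT=2.059371, cosh=3.984284, sinh=3.856749; start (x,ẋ)=(0.080879, 1.225570) → end (x,ẋ)=(1.434146, 5.431789)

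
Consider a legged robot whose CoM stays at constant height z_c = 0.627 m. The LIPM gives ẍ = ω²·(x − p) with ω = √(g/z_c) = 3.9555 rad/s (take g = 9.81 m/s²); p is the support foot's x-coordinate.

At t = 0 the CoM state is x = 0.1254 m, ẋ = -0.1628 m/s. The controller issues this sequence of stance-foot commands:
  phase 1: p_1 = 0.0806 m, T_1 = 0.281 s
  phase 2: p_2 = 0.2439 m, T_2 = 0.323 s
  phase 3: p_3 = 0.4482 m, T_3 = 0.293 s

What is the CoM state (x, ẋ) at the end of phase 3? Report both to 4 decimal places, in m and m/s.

phase 1: p=0.0806, T=0.281, ωT=1.111495, cosh=1.683983, sinh=1.354917; start (x,ẋ)=(0.125400, -0.162800) → end (x,ẋ)=(0.100277, -0.034053)
phase 2: p=0.2439, T=0.323, ωT=1.277626, cosh=1.933406, sinh=1.654708; start (x,ẋ)=(0.100277, -0.034053) → end (x,ẋ)=(-0.048027, -1.005878)
phase 3: p=0.4482, T=0.293, ωT=1.158961, cosh=1.750217, sinh=1.436405; start (x,ẋ)=(-0.048027, -1.005878) → end (x,ẋ)=(-0.785581, -4.579918)

x = -0.7856, ẋ = -4.5799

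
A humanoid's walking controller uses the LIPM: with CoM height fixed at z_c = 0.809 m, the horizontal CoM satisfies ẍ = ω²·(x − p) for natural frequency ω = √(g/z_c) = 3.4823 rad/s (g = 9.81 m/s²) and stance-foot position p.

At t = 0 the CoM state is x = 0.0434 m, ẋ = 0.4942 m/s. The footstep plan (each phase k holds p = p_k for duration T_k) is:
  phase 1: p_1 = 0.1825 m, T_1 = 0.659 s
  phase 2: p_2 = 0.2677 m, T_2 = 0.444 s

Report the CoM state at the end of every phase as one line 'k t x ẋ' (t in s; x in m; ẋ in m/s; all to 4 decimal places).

1 0.6590 0.1823 0.0980
2 1.1030 0.1213 -0.4256

phase 1: p=0.1825, T=0.659, ωT=2.294836, cosh=5.011792, sinh=4.911014; start (x,ẋ)=(0.043400, 0.494200) → end (x,ẋ)=(0.182320, 0.097992)
phase 2: p=0.2677, T=0.444, ωT=1.546141, cosh=2.453197, sinh=2.240128; start (x,ẋ)=(0.182320, 0.097992) → end (x,ẋ)=(0.121282, -0.425643)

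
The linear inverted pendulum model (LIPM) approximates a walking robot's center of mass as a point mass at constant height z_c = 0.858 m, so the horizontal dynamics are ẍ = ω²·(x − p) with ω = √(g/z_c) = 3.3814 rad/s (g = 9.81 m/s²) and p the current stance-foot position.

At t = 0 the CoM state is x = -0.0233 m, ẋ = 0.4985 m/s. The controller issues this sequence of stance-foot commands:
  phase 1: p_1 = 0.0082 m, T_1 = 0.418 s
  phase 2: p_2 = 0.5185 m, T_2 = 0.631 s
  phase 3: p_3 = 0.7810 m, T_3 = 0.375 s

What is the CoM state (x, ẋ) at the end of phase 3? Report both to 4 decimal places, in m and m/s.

x = -0.2396, ẋ = -3.1389

phase 1: p=0.0082, T=0.418, ωT=1.413425, cosh=2.176659, sinh=1.933350; start (x,ẋ)=(-0.023300, 0.498500) → end (x,ẋ)=(0.224658, 0.879135)
phase 2: p=0.5185, T=0.631, ωT=2.133663, cosh=4.282077, sinh=4.163674; start (x,ẋ)=(0.224658, 0.879135) → end (x,ẋ)=(0.342765, -0.372494)
phase 3: p=0.7810, T=0.375, ωT=1.268025, cosh=1.917607, sinh=1.636220; start (x,ẋ)=(0.342765, -0.372494) → end (x,ẋ)=(-0.239608, -3.138927)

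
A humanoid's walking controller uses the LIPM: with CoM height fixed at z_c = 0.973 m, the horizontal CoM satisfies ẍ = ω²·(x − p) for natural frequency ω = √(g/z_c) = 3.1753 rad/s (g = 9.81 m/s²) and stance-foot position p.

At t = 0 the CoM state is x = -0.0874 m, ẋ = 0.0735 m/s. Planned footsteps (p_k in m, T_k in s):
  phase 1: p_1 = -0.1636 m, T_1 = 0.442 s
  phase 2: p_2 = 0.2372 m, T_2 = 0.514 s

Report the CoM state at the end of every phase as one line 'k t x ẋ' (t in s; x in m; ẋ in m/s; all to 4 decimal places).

1 0.4420 0.0451 0.6212
2 0.9560 0.2082 0.1486

phase 1: p=-0.1636, T=0.442, ωT=1.403483, cosh=2.157543, sinh=1.911804; start (x,ẋ)=(-0.087400, 0.073500) → end (x,ẋ)=(0.045058, 0.621155)
phase 2: p=0.2372, T=0.514, ωT=1.632104, cosh=2.655072, sinh=2.459554; start (x,ẋ)=(0.045058, 0.621155) → end (x,ẋ)=(0.208190, 0.148618)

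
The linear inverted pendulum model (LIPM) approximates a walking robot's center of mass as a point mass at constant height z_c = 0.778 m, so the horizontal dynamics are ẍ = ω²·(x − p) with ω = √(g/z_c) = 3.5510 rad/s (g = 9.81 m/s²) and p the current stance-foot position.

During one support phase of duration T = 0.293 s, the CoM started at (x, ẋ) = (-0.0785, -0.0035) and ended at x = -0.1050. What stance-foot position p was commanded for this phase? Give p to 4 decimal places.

p = -0.0358

ωT = 3.5510·0.293 = 1.040443; cosh(ωT) = 1.591884, sinh(ωT) = 1.238586
x(T) = p + (x₀−p)·cosh(ωT) + (ẋ₀/ω)·sinh(ωT) ⇒ p·(1 − cosh) = x(T) − x₀·cosh − (ẋ₀/ω)·sinh
numerator   = -0.1050 − (-0.0785)·1.591884 − (-0.0035/3.5510)·1.238586 = 0.021184
denominator = 1 − 1.591884 = -0.591884
p = 0.021184 / -0.591884 = -0.0358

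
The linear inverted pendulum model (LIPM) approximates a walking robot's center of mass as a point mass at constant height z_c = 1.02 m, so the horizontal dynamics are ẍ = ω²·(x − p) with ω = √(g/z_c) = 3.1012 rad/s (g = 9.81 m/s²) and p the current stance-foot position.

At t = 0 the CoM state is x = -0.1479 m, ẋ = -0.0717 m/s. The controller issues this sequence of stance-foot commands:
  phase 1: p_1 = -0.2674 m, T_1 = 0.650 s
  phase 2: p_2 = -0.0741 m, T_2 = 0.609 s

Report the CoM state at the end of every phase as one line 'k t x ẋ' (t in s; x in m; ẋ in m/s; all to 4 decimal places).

phase 1: p=-0.2674, T=0.650, ωT=2.015780, cosh=3.819898, sinh=3.686682; start (x,ẋ)=(-0.147900, -0.071700) → end (x,ẋ)=(0.103841, 1.092373)
phase 2: p=-0.0741, T=0.609, ωT=1.888631, cosh=3.380795, sinh=3.229516; start (x,ẋ)=(0.103841, 1.092373) → end (x,ẋ)=(1.665055, 5.475241)

1 0.6500 0.1038 1.0924
2 1.2590 1.6651 5.4752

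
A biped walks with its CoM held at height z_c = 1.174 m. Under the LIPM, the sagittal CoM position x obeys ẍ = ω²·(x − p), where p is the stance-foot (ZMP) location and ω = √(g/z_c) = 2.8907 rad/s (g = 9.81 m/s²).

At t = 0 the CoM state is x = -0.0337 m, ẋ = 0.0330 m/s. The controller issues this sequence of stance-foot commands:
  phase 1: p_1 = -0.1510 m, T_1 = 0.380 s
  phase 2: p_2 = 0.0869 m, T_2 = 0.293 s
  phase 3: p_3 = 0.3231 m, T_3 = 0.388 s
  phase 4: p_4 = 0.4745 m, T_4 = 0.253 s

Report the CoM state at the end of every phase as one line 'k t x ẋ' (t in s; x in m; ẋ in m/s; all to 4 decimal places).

phase 1: p=-0.1510, T=0.380, ωT=1.098466, cosh=1.666472, sinh=1.333090; start (x,ẋ)=(-0.033700, 0.033000) → end (x,ẋ)=(0.059696, 0.507016)
phase 2: p=0.0869, T=0.293, ωT=0.846975, cosh=1.380645, sinh=0.951935; start (x,ẋ)=(0.059696, 0.507016) → end (x,ẋ)=(0.216306, 0.625150)
phase 3: p=0.3231, T=0.388, ωT=1.121592, cosh=1.697749, sinh=1.371988; start (x,ẋ)=(0.216306, 0.625150) → end (x,ẋ)=(0.438499, 0.637800)
phase 4: p=0.4745, T=0.253, ωT=0.731347, cosh=1.279569, sinh=0.798309; start (x,ẋ)=(0.438499, 0.637800) → end (x,ẋ)=(0.604573, 0.733032)

1 0.3800 0.0597 0.5070
2 0.6730 0.2163 0.6251
3 1.0610 0.4385 0.6378
4 1.3140 0.6046 0.7330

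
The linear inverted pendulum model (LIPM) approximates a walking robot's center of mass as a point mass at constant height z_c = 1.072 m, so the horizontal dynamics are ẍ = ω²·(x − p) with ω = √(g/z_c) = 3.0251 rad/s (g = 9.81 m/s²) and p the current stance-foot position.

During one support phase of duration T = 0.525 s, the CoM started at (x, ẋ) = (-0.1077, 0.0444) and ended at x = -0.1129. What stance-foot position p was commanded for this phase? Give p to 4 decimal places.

ωT = 3.0251·0.525 = 1.588178; cosh(ωT) = 2.549559, sinh(ωT) = 2.345261
x(T) = p + (x₀−p)·cosh(ωT) + (ẋ₀/ω)·sinh(ωT) ⇒ p·(1 − cosh) = x(T) − x₀·cosh − (ẋ₀/ω)·sinh
numerator   = -0.1129 − (-0.1077)·2.549559 − (0.0444/3.0251)·2.345261 = 0.127266
denominator = 1 − 2.549559 = -1.549559
p = 0.127266 / -1.549559 = -0.0821

p = -0.0821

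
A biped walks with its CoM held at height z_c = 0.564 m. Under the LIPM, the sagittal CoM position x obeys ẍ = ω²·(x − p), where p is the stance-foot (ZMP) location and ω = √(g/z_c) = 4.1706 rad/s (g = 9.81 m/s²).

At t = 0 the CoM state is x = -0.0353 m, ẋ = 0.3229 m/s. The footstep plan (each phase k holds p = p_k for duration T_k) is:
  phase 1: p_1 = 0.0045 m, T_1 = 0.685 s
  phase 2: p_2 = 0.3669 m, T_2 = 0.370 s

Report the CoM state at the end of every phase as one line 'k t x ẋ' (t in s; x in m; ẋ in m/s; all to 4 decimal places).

1 0.6850 0.3286 1.3797
2 1.0550 1.0118 3.0185

phase 1: p=0.0045, T=0.685, ωT=2.856861, cosh=8.732125, sinh=8.674676; start (x,ẋ)=(-0.035300, 0.322900) → end (x,ẋ)=(0.328580, 1.379695)
phase 2: p=0.3669, T=0.370, ωT=1.543122, cosh=2.446444, sinh=2.232732; start (x,ẋ)=(0.328580, 1.379695) → end (x,ẋ)=(1.011772, 3.018518)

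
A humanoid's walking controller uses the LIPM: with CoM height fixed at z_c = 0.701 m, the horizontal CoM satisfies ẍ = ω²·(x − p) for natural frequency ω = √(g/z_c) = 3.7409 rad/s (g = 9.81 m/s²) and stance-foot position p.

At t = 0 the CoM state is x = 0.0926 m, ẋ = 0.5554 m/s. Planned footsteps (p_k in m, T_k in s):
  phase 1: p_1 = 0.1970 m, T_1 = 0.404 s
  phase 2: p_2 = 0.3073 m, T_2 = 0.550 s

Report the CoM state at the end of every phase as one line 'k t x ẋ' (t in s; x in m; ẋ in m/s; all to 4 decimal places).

phase 1: p=0.1970, T=0.404, ωT=1.511324, cosh=2.376672, sinh=2.156054; start (x,ẋ)=(0.092600, 0.555400) → end (x,ẋ)=(0.268978, 0.477957)
phase 2: p=0.3073, T=0.550, ωT=2.057495, cosh=3.977057, sinh=3.849283; start (x,ẋ)=(0.268978, 0.477957) → end (x,ẋ)=(0.646697, 1.349036)

1 0.4040 0.2690 0.4780
2 0.9540 0.6467 1.3490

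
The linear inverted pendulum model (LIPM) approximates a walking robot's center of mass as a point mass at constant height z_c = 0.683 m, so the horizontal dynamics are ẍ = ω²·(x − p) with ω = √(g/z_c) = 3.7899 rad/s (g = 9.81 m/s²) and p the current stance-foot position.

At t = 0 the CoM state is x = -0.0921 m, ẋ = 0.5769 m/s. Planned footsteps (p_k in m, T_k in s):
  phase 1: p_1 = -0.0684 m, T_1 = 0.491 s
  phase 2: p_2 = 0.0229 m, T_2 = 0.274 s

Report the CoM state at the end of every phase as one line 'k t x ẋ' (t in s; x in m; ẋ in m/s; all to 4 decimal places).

phase 1: p=-0.0684, T=0.491, ωT=1.860841, cosh=3.292341, sinh=3.136799; start (x,ẋ)=(-0.092100, 0.576900) → end (x,ẋ)=(0.331056, 1.617602)
phase 2: p=0.0229, T=0.274, ωT=1.038433, cosh=1.589398, sinh=1.235388; start (x,ẋ)=(0.331056, 1.617602) → end (x,ẋ)=(1.039970, 4.013801)

1 0.4910 0.3311 1.6176
2 0.7650 1.0400 4.0138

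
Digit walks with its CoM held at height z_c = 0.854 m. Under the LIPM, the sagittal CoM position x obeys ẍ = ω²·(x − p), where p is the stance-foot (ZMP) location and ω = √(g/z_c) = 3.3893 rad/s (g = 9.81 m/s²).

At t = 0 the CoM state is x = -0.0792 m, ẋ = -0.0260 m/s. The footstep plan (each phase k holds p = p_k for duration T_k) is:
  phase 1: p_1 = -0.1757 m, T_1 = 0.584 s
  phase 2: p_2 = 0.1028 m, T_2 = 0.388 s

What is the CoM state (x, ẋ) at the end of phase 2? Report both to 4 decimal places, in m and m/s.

phase 1: p=-0.1757, T=0.584, ωT=1.979351, cosh=3.688102, sinh=3.549943; start (x,ẋ)=(-0.079200, -0.026000) → end (x,ẋ)=(0.152970, 1.065180)
phase 2: p=0.1028, T=0.388, ωT=1.315048, cosh=1.996696, sinh=1.728235; start (x,ẋ)=(0.152970, 1.065180) → end (x,ẋ)=(0.746118, 2.420710)

x = 0.7461, ẋ = 2.4207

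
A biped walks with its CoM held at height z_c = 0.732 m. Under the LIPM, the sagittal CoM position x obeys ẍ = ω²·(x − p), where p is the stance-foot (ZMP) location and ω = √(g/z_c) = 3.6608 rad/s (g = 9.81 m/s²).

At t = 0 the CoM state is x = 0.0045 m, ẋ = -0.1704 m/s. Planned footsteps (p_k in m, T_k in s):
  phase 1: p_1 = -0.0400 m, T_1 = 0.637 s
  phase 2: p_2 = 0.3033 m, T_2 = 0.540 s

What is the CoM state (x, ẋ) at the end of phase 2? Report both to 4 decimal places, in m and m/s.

phase 1: p=-0.0400, T=0.637, ωT=2.331930, cosh=5.197451, sinh=5.100342; start (x,ẋ)=(0.004500, -0.170400) → end (x,ẋ)=(-0.046120, -0.054771)
phase 2: p=0.3033, T=0.540, ωT=1.976832, cosh=3.679171, sinh=3.540663; start (x,ẋ)=(-0.046120, -0.054771) → end (x,ẋ)=(-1.035250, -4.730578)

x = -1.0353, ẋ = -4.7306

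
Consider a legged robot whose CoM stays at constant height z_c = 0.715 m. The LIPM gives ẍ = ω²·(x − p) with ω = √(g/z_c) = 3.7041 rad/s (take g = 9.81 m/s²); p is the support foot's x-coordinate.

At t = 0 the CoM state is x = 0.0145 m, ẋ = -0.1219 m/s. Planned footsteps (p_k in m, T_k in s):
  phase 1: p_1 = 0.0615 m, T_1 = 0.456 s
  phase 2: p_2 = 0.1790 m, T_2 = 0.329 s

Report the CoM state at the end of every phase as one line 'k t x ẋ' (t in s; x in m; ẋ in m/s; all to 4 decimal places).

1 0.4560 -0.1561 -0.7965
2 0.7850 -0.7693 -3.3809

phase 1: p=0.0615, T=0.456, ωT=1.689070, cosh=2.799566, sinh=2.614875; start (x,ẋ)=(0.014500, -0.121900) → end (x,ẋ)=(-0.156134, -0.796498)
phase 2: p=0.1790, T=0.329, ωT=1.218649, cosh=1.839122, sinh=1.543493; start (x,ẋ)=(-0.156134, -0.796498) → end (x,ẋ)=(-0.769251, -3.380900)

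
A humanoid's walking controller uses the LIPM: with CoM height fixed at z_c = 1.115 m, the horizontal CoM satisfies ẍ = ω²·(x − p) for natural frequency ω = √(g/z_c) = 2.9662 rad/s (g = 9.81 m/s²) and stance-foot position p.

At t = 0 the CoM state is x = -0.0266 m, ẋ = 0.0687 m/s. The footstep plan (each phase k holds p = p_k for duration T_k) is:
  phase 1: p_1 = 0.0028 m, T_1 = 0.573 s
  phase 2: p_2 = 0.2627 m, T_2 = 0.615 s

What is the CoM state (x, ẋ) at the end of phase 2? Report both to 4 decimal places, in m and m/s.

phase 1: p=0.0028, T=0.573, ωT=1.699633, cosh=2.827344, sinh=2.644593; start (x,ẋ)=(-0.026600, 0.068700) → end (x,ẋ)=(-0.019073, -0.036387)
phase 2: p=0.2627, T=0.615, ωT=1.824213, cosh=3.179630, sinh=3.018285; start (x,ẋ)=(-0.019073, -0.036387) → end (x,ẋ)=(-0.670258, -2.638361)

x = -0.6703, ẋ = -2.6384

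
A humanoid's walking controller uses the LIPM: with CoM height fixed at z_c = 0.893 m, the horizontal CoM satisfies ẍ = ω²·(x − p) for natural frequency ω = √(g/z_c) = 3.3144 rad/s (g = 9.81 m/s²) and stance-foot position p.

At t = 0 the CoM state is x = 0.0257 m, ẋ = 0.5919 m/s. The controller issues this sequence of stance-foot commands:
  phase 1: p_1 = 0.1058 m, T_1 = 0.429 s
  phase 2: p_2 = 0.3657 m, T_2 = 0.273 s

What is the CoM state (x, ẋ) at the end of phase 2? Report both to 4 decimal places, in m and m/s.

x = 0.4838, ẋ = 0.8236

phase 1: p=0.1058, T=0.429, ωT=1.421878, cosh=2.193078, sinh=1.951817; start (x,ẋ)=(0.025700, 0.591900) → end (x,ẋ)=(0.278699, 0.779908)
phase 2: p=0.3657, T=0.273, ωT=0.904831, cosh=1.438062, sinh=1.033452; start (x,ẋ)=(0.278699, 0.779908) → end (x,ẋ)=(0.483767, 0.823552)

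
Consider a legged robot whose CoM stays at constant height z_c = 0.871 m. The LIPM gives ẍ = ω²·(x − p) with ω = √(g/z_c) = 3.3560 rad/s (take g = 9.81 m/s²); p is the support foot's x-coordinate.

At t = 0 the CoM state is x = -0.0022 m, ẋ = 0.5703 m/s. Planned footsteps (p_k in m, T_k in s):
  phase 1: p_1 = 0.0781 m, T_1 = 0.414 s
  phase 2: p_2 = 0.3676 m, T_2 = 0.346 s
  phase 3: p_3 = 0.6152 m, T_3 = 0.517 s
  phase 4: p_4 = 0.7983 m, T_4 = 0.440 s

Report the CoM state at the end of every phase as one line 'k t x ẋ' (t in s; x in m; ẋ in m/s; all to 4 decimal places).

1 0.4140 0.2267 0.7081
2 0.7600 0.4245 0.5608
3 1.2770 0.5168 -0.1183
4 1.7170 0.0768 -2.2326

phase 1: p=0.0781, T=0.414, ωT=1.389384, cosh=2.130803, sinh=1.881574; start (x,ẋ)=(-0.002200, 0.570300) → end (x,ẋ)=(0.226741, 0.708138)
phase 2: p=0.3676, T=0.346, ωT=1.161176, cosh=1.753402, sinh=1.440285; start (x,ẋ)=(0.226741, 0.708138) → end (x,ẋ)=(0.424526, 0.560794)
phase 3: p=0.6152, T=0.517, ωT=1.735052, cosh=2.922807, sinh=2.746416; start (x,ẋ)=(0.424526, 0.560794) → end (x,ẋ)=(0.516829, -0.118340)
phase 4: p=0.7983, T=0.440, ωT=1.476640, cosh=2.303307, sinh=2.074903; start (x,ẋ)=(0.516829, -0.118340) → end (x,ẋ)=(0.076821, -2.232560)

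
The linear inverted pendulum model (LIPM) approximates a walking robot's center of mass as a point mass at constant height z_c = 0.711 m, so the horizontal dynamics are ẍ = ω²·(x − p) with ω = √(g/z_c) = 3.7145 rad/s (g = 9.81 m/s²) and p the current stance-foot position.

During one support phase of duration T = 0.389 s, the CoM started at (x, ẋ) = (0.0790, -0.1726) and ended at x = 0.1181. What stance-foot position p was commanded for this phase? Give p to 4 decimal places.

p = -0.0277

ωT = 3.7145·0.389 = 1.444941; cosh(ωT) = 2.238680, sinh(ωT) = 2.002920
x(T) = p + (x₀−p)·cosh(ωT) + (ẋ₀/ω)·sinh(ωT) ⇒ p·(1 − cosh) = x(T) − x₀·cosh − (ẋ₀/ω)·sinh
numerator   = 0.1181 − (0.0790)·2.238680 − (-0.1726/3.7145)·2.002920 = 0.034313
denominator = 1 − 2.238680 = -1.238680
p = 0.034313 / -1.238680 = -0.0277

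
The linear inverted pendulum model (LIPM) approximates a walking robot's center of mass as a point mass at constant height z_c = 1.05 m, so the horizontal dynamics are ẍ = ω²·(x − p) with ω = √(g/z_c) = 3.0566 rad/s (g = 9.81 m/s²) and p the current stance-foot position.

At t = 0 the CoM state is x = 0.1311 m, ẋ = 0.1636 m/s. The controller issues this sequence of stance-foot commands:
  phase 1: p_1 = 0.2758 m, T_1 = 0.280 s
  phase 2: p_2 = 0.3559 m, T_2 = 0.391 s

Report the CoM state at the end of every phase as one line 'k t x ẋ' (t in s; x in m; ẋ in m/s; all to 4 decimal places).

1 0.2800 0.1264 -0.1992
2 0.6710 -0.1558 -1.4119

phase 1: p=0.2758, T=0.280, ωT=0.855848, cosh=1.389146, sinh=0.964223; start (x,ẋ)=(0.131100, 0.163600) → end (x,ẋ)=(0.126399, -0.199202)
phase 2: p=0.3559, T=0.391, ωT=1.195131, cosh=1.803327, sinh=1.500662; start (x,ẋ)=(0.126399, -0.199202) → end (x,ẋ)=(-0.155765, -1.411929)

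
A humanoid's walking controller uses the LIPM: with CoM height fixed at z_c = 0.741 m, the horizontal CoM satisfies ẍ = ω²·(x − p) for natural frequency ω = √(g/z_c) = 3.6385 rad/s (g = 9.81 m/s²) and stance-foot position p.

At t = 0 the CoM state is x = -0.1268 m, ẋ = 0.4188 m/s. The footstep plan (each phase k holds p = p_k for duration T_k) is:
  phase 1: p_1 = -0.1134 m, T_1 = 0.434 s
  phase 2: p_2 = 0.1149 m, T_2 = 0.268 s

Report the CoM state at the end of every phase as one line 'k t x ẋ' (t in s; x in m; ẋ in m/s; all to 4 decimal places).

1 0.4340 0.1200 0.9457
2 0.7020 0.4182 1.4532

phase 1: p=-0.1134, T=0.434, ωT=1.579109, cosh=2.528395, sinh=2.322237; start (x,ẋ)=(-0.126800, 0.418800) → end (x,ẋ)=(0.120014, 0.945669)
phase 2: p=0.1149, T=0.268, ωT=0.975118, cosh=1.514314, sinh=1.137166; start (x,ẋ)=(0.120014, 0.945669) → end (x,ẋ)=(0.418202, 1.453202)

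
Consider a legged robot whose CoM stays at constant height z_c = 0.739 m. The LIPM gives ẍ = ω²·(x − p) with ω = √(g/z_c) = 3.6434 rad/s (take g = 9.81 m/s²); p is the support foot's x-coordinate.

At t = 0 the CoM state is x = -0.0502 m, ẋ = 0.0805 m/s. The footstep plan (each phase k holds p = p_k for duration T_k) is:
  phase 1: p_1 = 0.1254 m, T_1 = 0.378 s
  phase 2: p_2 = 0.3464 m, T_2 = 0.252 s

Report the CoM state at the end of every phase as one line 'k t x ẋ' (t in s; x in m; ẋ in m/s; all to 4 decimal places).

1 0.3780 -0.2038 -1.0176
2 0.6300 -0.7464 -3.5876

phase 1: p=0.1254, T=0.378, ωT=1.377205, cosh=2.108045, sinh=1.855763; start (x,ẋ)=(-0.050200, 0.080500) → end (x,ẋ)=(-0.203770, -1.017584)
phase 2: p=0.3464, T=0.252, ωT=0.918137, cosh=1.451941, sinh=1.052679; start (x,ẋ)=(-0.203770, -1.017584) → end (x,ẋ)=(-0.746423, -3.587556)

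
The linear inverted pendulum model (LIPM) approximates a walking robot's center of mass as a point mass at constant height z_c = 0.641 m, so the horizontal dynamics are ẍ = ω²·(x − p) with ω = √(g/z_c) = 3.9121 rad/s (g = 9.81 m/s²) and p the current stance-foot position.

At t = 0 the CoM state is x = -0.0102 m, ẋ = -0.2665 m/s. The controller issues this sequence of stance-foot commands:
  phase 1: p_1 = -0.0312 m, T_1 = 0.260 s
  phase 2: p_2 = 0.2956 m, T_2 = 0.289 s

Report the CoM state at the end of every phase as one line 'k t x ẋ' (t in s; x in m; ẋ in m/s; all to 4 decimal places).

phase 1: p=-0.0312, T=0.260, ωT=1.017146, cosh=1.563458, sinh=1.201833; start (x,ẋ)=(-0.010200, -0.266500) → end (x,ẋ)=(-0.080239, -0.317926)
phase 2: p=0.2956, T=0.289, ωT=1.130597, cosh=1.710173, sinh=1.387332; start (x,ẋ)=(-0.080239, -0.317926) → end (x,ẋ)=(-0.459894, -2.583528)

1 0.2600 -0.0802 -0.3179
2 0.5490 -0.4599 -2.5835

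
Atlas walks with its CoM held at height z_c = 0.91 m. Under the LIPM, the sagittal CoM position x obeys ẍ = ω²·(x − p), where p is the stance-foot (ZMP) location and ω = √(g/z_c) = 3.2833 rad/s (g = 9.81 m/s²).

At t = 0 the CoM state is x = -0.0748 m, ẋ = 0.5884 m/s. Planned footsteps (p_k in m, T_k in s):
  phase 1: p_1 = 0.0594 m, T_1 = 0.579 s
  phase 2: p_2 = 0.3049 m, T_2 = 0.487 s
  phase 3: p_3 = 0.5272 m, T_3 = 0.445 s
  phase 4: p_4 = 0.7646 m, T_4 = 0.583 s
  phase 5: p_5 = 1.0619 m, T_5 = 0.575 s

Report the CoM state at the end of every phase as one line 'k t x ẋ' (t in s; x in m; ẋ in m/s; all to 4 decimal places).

phase 1: p=0.0594, T=0.579, ωT=1.901031, cosh=3.421102, sinh=3.271687; start (x,ẋ)=(-0.074800, 0.588400) → end (x,ẋ)=(0.186607, 0.571409)
phase 2: p=0.3049, T=0.487, ωT=1.598967, cosh=2.575012, sinh=2.372907; start (x,ẋ)=(0.186607, 0.571409) → end (x,ẋ)=(0.413263, 0.549769)
phase 3: p=0.5272, T=0.445, ωT=1.461069, cosh=2.271276, sinh=2.039287; start (x,ẋ)=(0.413263, 0.549769) → end (x,ẋ)=(0.609884, 0.485802)
phase 4: p=0.7646, T=0.583, ωT=1.914164, cosh=3.464366, sinh=3.316901; start (x,ẋ)=(0.609884, 0.485802) → end (x,ẋ)=(0.719382, -0.001916)
phase 5: p=1.0619, T=0.575, ωT=1.887898, cosh=3.378428, sinh=3.227038; start (x,ẋ)=(0.719382, -0.001916) → end (x,ẋ)=(-0.097156, -3.635566)

1 0.5790 0.1866 0.5714
2 1.0660 0.4133 0.5498
3 1.5110 0.6099 0.4858
4 2.0940 0.7194 -0.0019
5 2.6690 -0.0972 -3.6356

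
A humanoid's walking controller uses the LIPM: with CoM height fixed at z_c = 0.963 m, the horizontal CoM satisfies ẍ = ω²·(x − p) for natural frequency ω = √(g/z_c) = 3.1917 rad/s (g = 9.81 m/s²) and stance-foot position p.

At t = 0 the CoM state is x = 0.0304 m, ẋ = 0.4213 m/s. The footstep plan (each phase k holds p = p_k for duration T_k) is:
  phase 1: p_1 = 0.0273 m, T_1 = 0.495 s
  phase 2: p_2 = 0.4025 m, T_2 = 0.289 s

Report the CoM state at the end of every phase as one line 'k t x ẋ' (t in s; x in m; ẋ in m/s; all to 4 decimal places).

1 0.4950 0.3419 1.0890
2 0.7840 0.6756 1.3814

phase 1: p=0.0273, T=0.495, ωT=1.579892, cosh=2.530213, sinh=2.324216; start (x,ẋ)=(0.030400, 0.421300) → end (x,ẋ)=(0.341937, 1.088975)
phase 2: p=0.4025, T=0.289, ωT=0.922401, cosh=1.456443, sinh=1.058880; start (x,ẋ)=(0.341937, 1.088975) → end (x,ẋ)=(0.675572, 1.381350)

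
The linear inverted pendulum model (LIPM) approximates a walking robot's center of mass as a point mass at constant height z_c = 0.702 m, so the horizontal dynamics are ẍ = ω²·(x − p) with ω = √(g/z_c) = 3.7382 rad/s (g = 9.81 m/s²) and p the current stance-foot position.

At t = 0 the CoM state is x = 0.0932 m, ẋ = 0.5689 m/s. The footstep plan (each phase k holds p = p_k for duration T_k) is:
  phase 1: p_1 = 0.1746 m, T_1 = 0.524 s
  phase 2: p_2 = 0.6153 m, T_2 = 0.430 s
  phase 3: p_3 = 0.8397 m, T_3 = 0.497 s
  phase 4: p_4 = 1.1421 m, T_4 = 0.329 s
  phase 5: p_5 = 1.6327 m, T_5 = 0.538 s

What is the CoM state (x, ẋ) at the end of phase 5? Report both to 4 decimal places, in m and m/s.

x = 2.5444, ẋ = 3.7050

phase 1: p=0.1746, T=0.524, ωT=1.958817, cosh=3.615979, sinh=3.474953; start (x,ẋ)=(0.093200, 0.568900) → end (x,ẋ)=(0.409097, 0.999738)
phase 2: p=0.6153, T=0.430, ωT=1.607426, cosh=2.595177, sinh=2.394774; start (x,ẋ)=(0.409097, 0.999738) → end (x,ẋ)=(0.720621, 0.748539)
phase 3: p=0.8397, T=0.497, ωT=1.857885, cosh=3.283085, sinh=3.127083; start (x,ẋ)=(0.720621, 0.748539) → end (x,ẋ)=(1.074924, 1.065530)
phase 4: p=1.1421, T=0.329, ωT=1.229868, cosh=1.856554, sinh=1.564223; start (x,ẋ)=(1.074924, 1.065530) → end (x,ẋ)=(1.463248, 1.585411)
phase 5: p=1.6327, T=0.538, ωT=2.011152, cosh=3.802876, sinh=3.669041; start (x,ẋ)=(1.463248, 1.585411) → end (x,ẋ)=(2.544374, 3.704978)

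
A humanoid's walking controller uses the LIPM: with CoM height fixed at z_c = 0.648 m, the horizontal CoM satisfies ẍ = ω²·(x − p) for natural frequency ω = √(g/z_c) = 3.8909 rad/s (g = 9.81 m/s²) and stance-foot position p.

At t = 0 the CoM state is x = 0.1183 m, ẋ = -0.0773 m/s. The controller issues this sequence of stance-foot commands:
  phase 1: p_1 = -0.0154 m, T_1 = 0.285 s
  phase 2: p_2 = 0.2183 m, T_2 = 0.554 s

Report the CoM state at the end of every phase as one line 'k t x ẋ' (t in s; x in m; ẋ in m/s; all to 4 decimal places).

1 0.2850 0.1824 0.5727
2 0.8390 0.6883 1.9110

phase 1: p=-0.0154, T=0.285, ωT=1.108906, cosh=1.680481, sinh=1.350561; start (x,ẋ)=(0.118300, -0.077300) → end (x,ẋ)=(0.182449, 0.572679)
phase 2: p=0.2183, T=0.554, ωT=2.155559, cosh=4.374275, sinh=4.258436; start (x,ẋ)=(0.182449, 0.572679) → end (x,ẋ)=(0.688252, 1.911032)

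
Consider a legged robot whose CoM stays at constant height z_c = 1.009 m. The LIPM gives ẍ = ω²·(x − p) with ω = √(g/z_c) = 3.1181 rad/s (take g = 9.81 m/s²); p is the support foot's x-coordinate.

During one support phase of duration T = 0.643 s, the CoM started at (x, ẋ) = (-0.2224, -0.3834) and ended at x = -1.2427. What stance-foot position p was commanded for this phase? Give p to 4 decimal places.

ωT = 3.1181·0.643 = 2.004938; cosh(ωT) = 3.780152, sinh(ωT) = 3.645484
x(T) = p + (x₀−p)·cosh(ωT) + (ẋ₀/ω)·sinh(ωT) ⇒ p·(1 − cosh) = x(T) − x₀·cosh − (ẋ₀/ω)·sinh
numerator   = -1.2427 − (-0.2224)·3.780152 − (-0.3834/3.1181)·3.645484 = 0.046253
denominator = 1 − 3.780152 = -2.780152
p = 0.046253 / -2.780152 = -0.0166

p = -0.0166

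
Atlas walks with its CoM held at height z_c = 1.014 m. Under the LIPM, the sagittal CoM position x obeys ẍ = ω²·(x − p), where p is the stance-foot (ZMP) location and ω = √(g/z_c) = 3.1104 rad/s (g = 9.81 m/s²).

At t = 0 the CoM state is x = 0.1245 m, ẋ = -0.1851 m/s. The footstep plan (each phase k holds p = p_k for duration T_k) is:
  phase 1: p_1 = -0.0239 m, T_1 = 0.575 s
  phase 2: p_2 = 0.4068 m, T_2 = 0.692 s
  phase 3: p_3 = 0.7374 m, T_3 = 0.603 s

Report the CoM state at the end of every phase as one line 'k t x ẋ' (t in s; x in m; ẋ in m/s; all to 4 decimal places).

phase 1: p=-0.0239, T=0.575, ωT=1.788480, cosh=3.073785, sinh=2.906571; start (x,ẋ)=(0.124500, -0.185100) → end (x,ẋ)=(0.259280, 0.772667)
phase 2: p=0.4068, T=0.692, ωT=2.152397, cosh=4.360832, sinh=4.244627; start (x,ẋ)=(0.259280, 0.772667) → end (x,ẋ)=(0.817913, 1.421835)
phase 3: p=0.7374, T=0.603, ωT=1.875571, cosh=3.338906, sinh=3.185639; start (x,ẋ)=(0.817913, 1.421835) → end (x,ẋ)=(2.462454, 5.545145)

1 0.5750 0.2593 0.7727
2 1.2670 0.8179 1.4218
3 1.8700 2.4625 5.5451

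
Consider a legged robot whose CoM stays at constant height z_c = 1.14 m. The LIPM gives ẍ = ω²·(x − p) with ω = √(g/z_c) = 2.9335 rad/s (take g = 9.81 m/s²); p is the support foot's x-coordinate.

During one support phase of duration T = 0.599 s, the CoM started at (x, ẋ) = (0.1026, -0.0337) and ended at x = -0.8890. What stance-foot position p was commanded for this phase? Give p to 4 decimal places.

ωT = 2.9335·0.599 = 1.757166; cosh(ωT) = 2.984262, sinh(ωT) = 2.811729
x(T) = p + (x₀−p)·cosh(ωT) + (ẋ₀/ω)·sinh(ωT) ⇒ p·(1 − cosh) = x(T) − x₀·cosh − (ẋ₀/ω)·sinh
numerator   = -0.8890 − (0.1026)·2.984262 − (-0.0337/2.9335)·2.811729 = -1.162884
denominator = 1 − 2.984262 = -1.984262
p = -1.162884 / -1.984262 = 0.5861

p = 0.5861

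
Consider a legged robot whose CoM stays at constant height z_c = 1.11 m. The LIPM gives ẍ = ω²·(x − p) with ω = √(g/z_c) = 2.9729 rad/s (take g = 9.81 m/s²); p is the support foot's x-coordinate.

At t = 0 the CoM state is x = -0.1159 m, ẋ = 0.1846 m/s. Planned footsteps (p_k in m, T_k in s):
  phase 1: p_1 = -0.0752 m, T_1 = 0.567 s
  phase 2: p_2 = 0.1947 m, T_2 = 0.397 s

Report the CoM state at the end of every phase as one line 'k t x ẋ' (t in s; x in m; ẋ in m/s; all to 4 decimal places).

1 0.5670 -0.0270 0.1999
2 0.9640 -0.1011 -0.6154

phase 1: p=-0.0752, T=0.567, ωT=1.685634, cosh=2.790600, sinh=2.605273; start (x,ẋ)=(-0.115900, 0.184600) → end (x,ẋ)=(-0.027005, 0.199914)
phase 2: p=0.1947, T=0.397, ωT=1.180241, cosh=1.781182, sinh=1.473977; start (x,ẋ)=(-0.027005, 0.199914) → end (x,ẋ)=(-0.101078, -0.615424)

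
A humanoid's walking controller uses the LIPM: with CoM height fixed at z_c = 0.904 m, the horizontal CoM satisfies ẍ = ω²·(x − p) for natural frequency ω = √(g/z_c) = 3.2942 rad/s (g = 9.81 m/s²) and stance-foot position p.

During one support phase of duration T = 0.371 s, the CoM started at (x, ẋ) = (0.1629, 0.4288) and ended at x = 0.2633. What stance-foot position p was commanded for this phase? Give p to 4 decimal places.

p = 0.2829

ωT = 3.2942·0.371 = 1.222148; cosh(ωT) = 1.844534, sinh(ωT) = 1.549938
x(T) = p + (x₀−p)·cosh(ωT) + (ẋ₀/ω)·sinh(ωT) ⇒ p·(1 − cosh) = x(T) − x₀·cosh − (ẋ₀/ω)·sinh
numerator   = 0.2633 − (0.1629)·1.844534 − (0.4288/3.2942)·1.549938 = -0.238927
denominator = 1 − 1.844534 = -0.844534
p = -0.238927 / -0.844534 = 0.2829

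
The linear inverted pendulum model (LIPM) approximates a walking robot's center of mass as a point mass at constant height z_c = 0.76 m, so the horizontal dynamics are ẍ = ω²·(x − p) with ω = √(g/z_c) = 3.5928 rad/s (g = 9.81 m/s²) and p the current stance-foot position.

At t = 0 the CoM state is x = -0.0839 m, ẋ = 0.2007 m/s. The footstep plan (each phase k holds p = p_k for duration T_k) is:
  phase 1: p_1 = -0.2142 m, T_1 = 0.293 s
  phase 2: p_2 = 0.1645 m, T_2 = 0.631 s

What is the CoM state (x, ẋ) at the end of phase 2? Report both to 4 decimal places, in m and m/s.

x = 0.8928, ẋ = 2.7480

phase 1: p=-0.2142, T=0.293, ωT=1.052690, cosh=1.607174, sinh=1.258176; start (x,ẋ)=(-0.083900, 0.200700) → end (x,ẋ)=(0.065499, 0.911565)
phase 2: p=0.1645, T=0.631, ωT=2.267057, cosh=4.877285, sinh=4.773669; start (x,ẋ)=(0.065499, 0.911565) → end (x,ẋ)=(0.892816, 2.748004)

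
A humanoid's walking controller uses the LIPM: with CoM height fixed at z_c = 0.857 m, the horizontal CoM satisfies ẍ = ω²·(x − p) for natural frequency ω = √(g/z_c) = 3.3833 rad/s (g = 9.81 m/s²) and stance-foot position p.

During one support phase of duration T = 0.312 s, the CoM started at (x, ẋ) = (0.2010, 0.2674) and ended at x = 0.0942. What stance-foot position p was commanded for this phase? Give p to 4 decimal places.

p = 0.5392

ωT = 3.3833·0.312 = 1.055590; cosh(ωT) = 1.610828, sinh(ωT) = 1.262841
x(T) = p + (x₀−p)·cosh(ωT) + (ẋ₀/ω)·sinh(ωT) ⇒ p·(1 − cosh) = x(T) − x₀·cosh − (ẋ₀/ω)·sinh
numerator   = 0.0942 − (0.2010)·1.610828 − (0.2674/3.3833)·1.262841 = -0.329385
denominator = 1 − 1.610828 = -0.610828
p = -0.329385 / -0.610828 = 0.5392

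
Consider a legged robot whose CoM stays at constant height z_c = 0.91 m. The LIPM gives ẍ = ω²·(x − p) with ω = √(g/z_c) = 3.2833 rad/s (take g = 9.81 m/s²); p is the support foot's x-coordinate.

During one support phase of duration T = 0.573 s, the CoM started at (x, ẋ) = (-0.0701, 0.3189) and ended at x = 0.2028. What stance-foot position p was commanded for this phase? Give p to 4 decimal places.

p = -0.0538

ωT = 3.2833·0.573 = 1.881331; cosh(ωT) = 3.357310, sinh(ωT) = 3.204923
x(T) = p + (x₀−p)·cosh(ωT) + (ẋ₀/ω)·sinh(ωT) ⇒ p·(1 − cosh) = x(T) − x₀·cosh − (ẋ₀/ω)·sinh
numerator   = 0.2028 − (-0.0701)·3.357310 − (0.3189/3.2833)·3.204923 = 0.126860
denominator = 1 − 3.357310 = -2.357310
p = 0.126860 / -2.357310 = -0.0538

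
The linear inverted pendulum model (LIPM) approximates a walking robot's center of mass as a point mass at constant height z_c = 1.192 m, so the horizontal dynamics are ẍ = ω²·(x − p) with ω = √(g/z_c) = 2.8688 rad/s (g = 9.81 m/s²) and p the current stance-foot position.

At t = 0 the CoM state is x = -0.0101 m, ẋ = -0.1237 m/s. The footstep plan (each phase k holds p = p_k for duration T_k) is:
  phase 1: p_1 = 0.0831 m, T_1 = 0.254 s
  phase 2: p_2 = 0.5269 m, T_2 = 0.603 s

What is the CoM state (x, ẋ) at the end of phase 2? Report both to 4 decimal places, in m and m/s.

x = -1.5628, ẋ = -5.7568

phase 1: p=0.0831, T=0.254, ωT=0.728675, cosh=1.277441, sinh=0.794893; start (x,ẋ)=(-0.010100, -0.123700) → end (x,ẋ)=(-0.070233, -0.370552)
phase 2: p=0.5269, T=0.603, ωT=1.729886, cosh=2.908659, sinh=2.731354; start (x,ẋ)=(-0.070233, -0.370552) → end (x,ẋ)=(-1.562753, -5.756765)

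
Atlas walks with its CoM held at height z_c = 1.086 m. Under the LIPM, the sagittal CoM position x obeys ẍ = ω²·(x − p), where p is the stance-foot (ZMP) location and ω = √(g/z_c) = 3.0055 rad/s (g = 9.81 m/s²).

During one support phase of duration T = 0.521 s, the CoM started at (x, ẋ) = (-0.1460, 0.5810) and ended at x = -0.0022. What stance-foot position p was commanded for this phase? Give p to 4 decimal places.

ωT = 3.0055·0.521 = 1.565866; cosh(ωT) = 2.497862, sinh(ωT) = 2.288955
x(T) = p + (x₀−p)·cosh(ωT) + (ẋ₀/ω)·sinh(ωT) ⇒ p·(1 − cosh) = x(T) − x₀·cosh − (ẋ₀/ω)·sinh
numerator   = -0.0022 − (-0.1460)·2.497862 − (0.5810/3.0055)·2.288955 = -0.079995
denominator = 1 − 2.497862 = -1.497862
p = -0.079995 / -1.497862 = 0.0534

p = 0.0534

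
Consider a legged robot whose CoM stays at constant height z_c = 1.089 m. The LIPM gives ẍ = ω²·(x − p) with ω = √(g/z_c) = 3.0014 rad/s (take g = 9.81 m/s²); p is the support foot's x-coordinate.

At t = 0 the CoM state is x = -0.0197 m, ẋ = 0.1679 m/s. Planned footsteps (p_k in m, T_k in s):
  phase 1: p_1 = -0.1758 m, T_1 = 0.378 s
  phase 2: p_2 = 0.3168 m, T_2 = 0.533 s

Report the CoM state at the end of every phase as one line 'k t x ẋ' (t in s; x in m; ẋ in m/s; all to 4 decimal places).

phase 1: p=-0.1758, T=0.378, ωT=1.134529, cosh=1.715641, sinh=1.394068; start (x,ẋ)=(-0.019700, 0.167900) → end (x,ẋ)=(0.169997, 0.941203)
phase 2: p=0.3168, T=0.533, ωT=1.599746, cosh=2.576862, sinh=2.374914; start (x,ẋ)=(0.169997, 0.941203) → end (x,ẋ)=(0.683252, 1.378925)

1 0.3780 0.1700 0.9412
2 0.9110 0.6833 1.3789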